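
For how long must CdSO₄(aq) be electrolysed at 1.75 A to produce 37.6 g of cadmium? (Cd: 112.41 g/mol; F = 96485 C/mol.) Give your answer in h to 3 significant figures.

n(Cd) = 37.6 / 112.41 = 0.3345 mol
Cd²⁺ + 2e⁻ → Cd, so n(e⁻) = 2 × 0.3345 = 0.6690 mol
Q = 0.6690 × 96485 = 64550 C
t = Q / I = 64550 / 1.75 = 36890 s = 10.2 h

10.2 h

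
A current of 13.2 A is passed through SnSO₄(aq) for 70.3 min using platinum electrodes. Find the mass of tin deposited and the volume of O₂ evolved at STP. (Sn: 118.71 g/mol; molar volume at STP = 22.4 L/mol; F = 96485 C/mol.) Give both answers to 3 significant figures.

34.3 g Sn; 3.23 L O₂

Q = 13.2 × 4218 = 55680 C; n(e⁻) = 55680 / 96485 = 0.5771 mol
Cathode: Sn²⁺ + 2e⁻ → Sn → n(Sn) = 0.5771/2 = 0.2886 mol → 34.3 g
Anode: 2H₂O → O₂ + 4H⁺ + 4e⁻ → n(O₂) = 0.5771/4 = 0.1443 mol → 3.23 L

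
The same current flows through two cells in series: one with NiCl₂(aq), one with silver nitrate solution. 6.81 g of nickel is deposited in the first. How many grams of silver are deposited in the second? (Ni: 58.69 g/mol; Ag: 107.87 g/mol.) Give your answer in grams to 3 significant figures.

n(Ni) = 6.81 / 58.69 = 0.1160 mol
Ni²⁺ + 2e⁻ → Ni, so n(e⁻) = 2 × 0.1160 = 0.2320 mol
In series, the same 0.2320 mol of electrons flows through the second cell.
Ag⁺ + e⁻ → Ag, so n(Ag) = 0.2320 mol
m(Ag) = 0.2320 × 107.87 = 25.0 g

25.0 g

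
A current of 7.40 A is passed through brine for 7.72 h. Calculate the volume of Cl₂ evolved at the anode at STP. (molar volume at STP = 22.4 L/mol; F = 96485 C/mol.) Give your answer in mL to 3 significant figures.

23900 mL

Q = 7.40 A × 27792 s = 2.057×10^5 C
Moles of electrons = 2.057×10^5 / 96485 = 2.132 mol
2Cl⁻ → Cl₂ + 2e⁻, so n(Cl₂) = 2.132 / 2 = 1.066 mol
V = 1.066 × 22.4 = 23.88 L
= 23900 mL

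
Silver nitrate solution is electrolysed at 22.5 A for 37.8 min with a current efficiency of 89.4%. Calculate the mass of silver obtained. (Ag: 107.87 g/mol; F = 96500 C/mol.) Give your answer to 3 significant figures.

51.0 g

Q = 22.5 × 2268 = 51030 C
n(e⁻) = 51030 / 96500 = 0.5288 mol
Ag⁺ + e⁻ → Ag, so theoretical m(Ag) = 0.5288 × 107.87 = 57.04 g
Actual mass = 89.4% × 57.04 = 51.0 g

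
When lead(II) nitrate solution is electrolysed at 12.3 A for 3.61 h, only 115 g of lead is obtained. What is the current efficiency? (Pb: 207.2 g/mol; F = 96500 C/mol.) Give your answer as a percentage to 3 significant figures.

Q = 12.3 × 12996 = 1.599×10^5 C
n(e⁻) = 1.599×10^5 / 96500 = 1.657 mol
Pb²⁺ + 2e⁻ → Pb, so theoretical n(Pb) = 0.8285 mol → 171.7 g
Efficiency = 115 / 171.7 = 0.6698 = 67.0%

67.0%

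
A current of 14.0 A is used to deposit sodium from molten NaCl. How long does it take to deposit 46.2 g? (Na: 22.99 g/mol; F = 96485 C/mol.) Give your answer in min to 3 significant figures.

231 min

n(Na) = 46.2 / 22.99 = 2.010 mol
Na⁺ + e⁻ → Na, so n(e⁻) = 2.010 mol
Q = 2.010 × 96485 = 1.939×10^5 C
t = Q / I = 1.939×10^5 / 14.0 = 13850 s = 231 min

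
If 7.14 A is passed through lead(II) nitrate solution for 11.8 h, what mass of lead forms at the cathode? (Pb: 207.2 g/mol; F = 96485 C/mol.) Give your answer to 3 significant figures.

326 g

Q = 7.14 A × 42480 s = 3.033×10^5 C
n(e⁻) = 3.033×10^5 / 96485 = 3.143 mol
Pb²⁺ + 2e⁻ → Pb, so n(Pb) = 3.143 / 2 = 1.572 mol
m = 1.572 × 207.2 = 326 g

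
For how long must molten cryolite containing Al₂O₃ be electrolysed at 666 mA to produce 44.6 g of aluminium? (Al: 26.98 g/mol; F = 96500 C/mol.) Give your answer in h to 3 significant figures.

200 h

n(Al) = 44.6 / 26.98 = 1.653 mol
Al³⁺ + 3e⁻ → Al, so n(e⁻) = 3 × 1.653 = 4.959 mol
Q = 4.959 × 96500 = 4.785×10^5 C
t = Q / I = 4.785×10^5 / 0.666 = 7.185×10^5 s = 200 h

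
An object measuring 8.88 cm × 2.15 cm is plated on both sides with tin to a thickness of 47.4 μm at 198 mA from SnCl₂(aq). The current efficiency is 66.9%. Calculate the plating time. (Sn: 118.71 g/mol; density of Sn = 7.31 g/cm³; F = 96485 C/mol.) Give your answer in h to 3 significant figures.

4.51 h

Plated area = 2 × 8.88 × 2.15 = 38.18 cm²
Volume = 38.18 × 47.4×10⁻⁴ cm = 0.1810 cm³
m(Sn) = 0.1810 × 7.31 = 1.323 g
n(Sn) = 1.323 / 118.71 = 0.01114 mol; n(e⁻) = 2 × 0.01114 = 0.02228 mol
Q = 0.02228 × 96485 / 0.669 = 3213 C
t = 3213 / 0.198 = 16230 s = 4.51 h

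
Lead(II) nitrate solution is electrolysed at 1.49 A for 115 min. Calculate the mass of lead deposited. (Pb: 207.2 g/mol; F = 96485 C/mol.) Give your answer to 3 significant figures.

11.0 g

Q = It = 1.49 × 6900 = 10280 C
n(e⁻) = Q/F = 10280/96485 = 0.1065 mol
Pb²⁺ + 2e⁻ → Pb, so n(Pb) = 0.1065 / 2 = 0.05325 mol
m = 0.05325 × 207.2 = 11.0 g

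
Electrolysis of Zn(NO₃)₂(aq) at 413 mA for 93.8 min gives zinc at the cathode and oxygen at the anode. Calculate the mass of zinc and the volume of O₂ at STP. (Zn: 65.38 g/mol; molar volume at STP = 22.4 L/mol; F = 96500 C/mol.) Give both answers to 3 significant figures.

0.787 g Zn; 0.135 L O₂

Q = 0.413 × 5628 = 2324 C; n(e⁻) = 2324 / 96500 = 0.02408 mol
Cathode: Zn²⁺ + 2e⁻ → Zn → n(Zn) = 0.02408/2 = 0.01204 mol → 0.787 g
Anode: 2H₂O → O₂ + 4H⁺ + 4e⁻ → n(O₂) = 0.02408/4 = 0.006020 mol → 0.135 L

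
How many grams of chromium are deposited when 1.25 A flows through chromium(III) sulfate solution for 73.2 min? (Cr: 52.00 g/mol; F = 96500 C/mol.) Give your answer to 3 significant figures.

0.986 g

Charge passed = 1.25 × 4392 = 5490 C
n(e⁻) = Q/F = 5490/96500 = 0.05689 mol
Cr³⁺ + 3e⁻ → Cr, so n(Cr) = 0.05689 / 3 = 0.01896 mol
m = 0.01896 × 52.00 = 0.986 g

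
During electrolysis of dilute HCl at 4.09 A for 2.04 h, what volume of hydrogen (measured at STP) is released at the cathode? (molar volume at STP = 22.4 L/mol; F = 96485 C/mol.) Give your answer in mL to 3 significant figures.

Charge passed = 4.09 × 7344 = 30040 C
n(e⁻) = 30040 / 96485 = 0.3113 mol
2H⁺ + 2e⁻ → H₂, so n(H₂) = 0.3113 / 2 = 0.1557 mol
V = 0.1557 × 22.4 = 3.488 L
= 3490 mL

3490 mL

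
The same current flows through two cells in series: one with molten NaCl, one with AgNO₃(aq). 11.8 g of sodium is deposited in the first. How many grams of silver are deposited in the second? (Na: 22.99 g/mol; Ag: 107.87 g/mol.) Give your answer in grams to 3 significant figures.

n(Na) = 11.8 / 22.99 = 0.5133 mol
Na⁺ + e⁻ → Na, so n(e⁻) = 0.5133 mol
In series, the same 0.5133 mol of electrons flows through the second cell.
Ag⁺ + e⁻ → Ag, so n(Ag) = 0.5133 mol
m(Ag) = 0.5133 × 107.87 = 55.4 g

55.4 g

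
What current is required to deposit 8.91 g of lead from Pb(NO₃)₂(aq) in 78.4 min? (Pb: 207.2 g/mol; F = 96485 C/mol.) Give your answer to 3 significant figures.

n(Pb) = 8.91 / 207.2 = 0.04300 mol
Pb²⁺ + 2e⁻ → Pb, so n(e⁻) = 2 × 0.04300 = 0.08600 mol
Q = 0.08600 × 96485 = 8298 C
I = Q / t = 8298 / 4704 s = 1.76 A

1.76 A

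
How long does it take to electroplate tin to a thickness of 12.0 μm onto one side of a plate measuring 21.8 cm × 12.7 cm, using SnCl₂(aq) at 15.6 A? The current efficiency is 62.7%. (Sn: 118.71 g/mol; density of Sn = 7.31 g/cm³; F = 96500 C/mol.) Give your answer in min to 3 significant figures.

Plated area = 21.8 × 12.7 = 276.9 cm²
Volume = 276.9 × 12.0×10⁻⁴ cm = 0.3323 cm³
m(Sn) = 0.3323 × 7.31 = 2.429 g
n(Sn) = 2.429 / 118.71 = 0.02046 mol; n(e⁻) = 2 × 0.02046 = 0.04092 mol
Q = 0.04092 × 96500 / 0.627 = 6298 C
t = 6298 / 15.6 = 403.7 s = 6.73 min

6.73 min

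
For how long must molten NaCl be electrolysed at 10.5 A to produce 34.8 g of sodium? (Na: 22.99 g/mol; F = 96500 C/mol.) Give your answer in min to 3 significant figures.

n(Na) = 34.8 / 22.99 = 1.514 mol
Na⁺ + e⁻ → Na, so n(e⁻) = 1.514 mol
Q = 1.514 × 96500 = 1.461×10^5 C
t = Q / I = 1.461×10^5 / 10.5 = 13910 s = 232 min

232 min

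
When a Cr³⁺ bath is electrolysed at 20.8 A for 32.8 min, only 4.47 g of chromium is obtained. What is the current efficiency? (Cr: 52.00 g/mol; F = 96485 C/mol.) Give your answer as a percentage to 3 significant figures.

Q = 20.8 × 1968 = 40930 C
n(e⁻) = 40930 / 96485 = 0.4242 mol
Cr³⁺ + 3e⁻ → Cr, so theoretical n(Cr) = 0.1414 mol → 7.353 g
Efficiency = 4.47 / 7.353 = 0.6079 = 60.8%

60.8%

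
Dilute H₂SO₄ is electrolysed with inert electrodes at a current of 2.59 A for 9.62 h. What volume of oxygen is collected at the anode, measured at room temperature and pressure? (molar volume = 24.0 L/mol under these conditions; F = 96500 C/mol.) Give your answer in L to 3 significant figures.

5.58 L

Q = 2.59 A × 34632 s = 89700 C
n(e⁻) = 89700 / 96500 = 0.9295 mol
2H₂O → O₂ + 4H⁺ + 4e⁻, so n(O₂) = 0.9295 / 4 = 0.2324 mol
V = 0.2324 × 24.0 = 5.578 L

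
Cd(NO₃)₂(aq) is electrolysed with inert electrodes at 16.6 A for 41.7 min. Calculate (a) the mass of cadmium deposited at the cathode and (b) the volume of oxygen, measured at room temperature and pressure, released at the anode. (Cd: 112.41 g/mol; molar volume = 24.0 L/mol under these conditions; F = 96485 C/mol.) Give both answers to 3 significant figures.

24.2 g Cd; 2.58 L O₂

Q = 16.6 × 2502 = 41530 C; n(e⁻) = 41530 / 96485 = 0.4304 mol
Cathode: Cd²⁺ + 2e⁻ → Cd → n(Cd) = 0.4304/2 = 0.2152 mol → 24.2 g
Anode: 2H₂O → O₂ + 4H⁺ + 4e⁻ → n(O₂) = 0.4304/4 = 0.1076 mol → 2.58 L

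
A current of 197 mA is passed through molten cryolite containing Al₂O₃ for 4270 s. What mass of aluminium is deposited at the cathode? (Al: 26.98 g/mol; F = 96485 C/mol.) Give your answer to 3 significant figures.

0.0784 g

Q = It = 0.197 × 4270 = 841.2 C
n(e⁻) = 841.2 / 96485 = 0.008718 mol
Al³⁺ + 3e⁻ → Al, so n(Al) = 0.008718 / 3 = 0.002906 mol
m = 0.002906 × 26.98 = 0.0784 g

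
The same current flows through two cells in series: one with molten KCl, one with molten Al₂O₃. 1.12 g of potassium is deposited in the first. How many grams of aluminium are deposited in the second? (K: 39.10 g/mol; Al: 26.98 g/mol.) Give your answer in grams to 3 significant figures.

0.258 g

n(K) = 1.12 / 39.10 = 0.02864 mol
K⁺ + e⁻ → K, so n(e⁻) = 0.02864 mol
The cells are in series, so the same charge (and hence the same n(e⁻) = 0.02864 mol) passes through both.
Al³⁺ + 3e⁻ → Al, so n(Al) = 0.02864 / 3 = 0.009547 mol
m(Al) = 0.009547 × 26.98 = 0.258 g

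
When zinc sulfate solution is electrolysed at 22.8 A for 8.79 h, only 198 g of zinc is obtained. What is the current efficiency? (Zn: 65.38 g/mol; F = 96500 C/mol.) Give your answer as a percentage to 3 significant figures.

Q = 22.8 × 31644 = 7.215×10^5 C
n(e⁻) = 7.215×10^5 / 96500 = 7.477 mol
Zn²⁺ + 2e⁻ → Zn, so theoretical n(Zn) = 3.739 mol → 244.5 g
Efficiency = 198 / 244.5 = 0.8098 = 81.0%

81.0%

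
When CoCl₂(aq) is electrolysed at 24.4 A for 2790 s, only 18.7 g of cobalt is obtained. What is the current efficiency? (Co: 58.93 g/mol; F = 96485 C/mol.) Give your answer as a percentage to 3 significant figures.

Q = 24.4 × 2790 = 68080 C
n(e⁻) = 68080 / 96485 = 0.7056 mol
Co²⁺ + 2e⁻ → Co, so theoretical n(Co) = 0.3528 mol → 20.79 g
Efficiency = 18.7 / 20.79 = 0.8995 = 89.9%

89.9%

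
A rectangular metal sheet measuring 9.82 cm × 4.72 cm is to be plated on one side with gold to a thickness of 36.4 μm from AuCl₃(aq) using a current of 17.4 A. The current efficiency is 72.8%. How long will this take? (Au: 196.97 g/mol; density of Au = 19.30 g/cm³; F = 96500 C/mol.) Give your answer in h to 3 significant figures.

Plated area = 9.82 × 4.72 = 46.35 cm²
Volume = 46.35 × 36.4×10⁻⁴ cm = 0.1687 cm³
m(Au) = 0.1687 × 19.30 = 3.256 g
n(Au) = 3.256 / 196.97 = 0.01653 mol; n(e⁻) = 3 × 0.01653 = 0.04959 mol
Q = 0.04959 × 96500 / 0.728 = 6573 C
t = 6573 / 17.4 = 377.8 s = 0.105 h

0.105 h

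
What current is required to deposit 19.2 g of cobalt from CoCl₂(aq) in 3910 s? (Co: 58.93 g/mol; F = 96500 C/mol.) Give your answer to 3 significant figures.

n(Co) = 19.2 / 58.93 = 0.3258 mol
Co²⁺ + 2e⁻ → Co, so n(e⁻) = 2 × 0.3258 = 0.6516 mol
Q = 0.6516 × 96500 = 62880 C
I = Q / t = 62880 / 3910 s = 16.1 A

16.1 A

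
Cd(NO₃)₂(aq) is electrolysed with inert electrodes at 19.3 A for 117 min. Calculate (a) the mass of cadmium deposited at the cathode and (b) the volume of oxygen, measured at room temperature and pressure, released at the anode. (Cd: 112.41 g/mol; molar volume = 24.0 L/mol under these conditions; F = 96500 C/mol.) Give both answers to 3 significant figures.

Q = 19.3 × 7020 = 1.355×10^5 C; n(e⁻) = 1.355×10^5 / 96500 = 1.404 mol
Cathode: Cd²⁺ + 2e⁻ → Cd → n(Cd) = 1.404/2 = 0.7020 mol → 78.9 g
Anode: 2H₂O → O₂ + 4H⁺ + 4e⁻ → n(O₂) = 1.404/4 = 0.3510 mol → 8.42 L

78.9 g Cd; 8.42 L O₂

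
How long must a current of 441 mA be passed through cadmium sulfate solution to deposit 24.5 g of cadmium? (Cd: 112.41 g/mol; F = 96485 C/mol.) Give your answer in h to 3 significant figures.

n(Cd) = 24.5 / 112.41 = 0.2180 mol
Cd²⁺ + 2e⁻ → Cd, so n(e⁻) = 2 × 0.2180 = 0.4360 mol
Q = 0.4360 × 96485 = 42070 C
t = Q / I = 42070 / 0.441 = 95400 s = 26.5 h

26.5 h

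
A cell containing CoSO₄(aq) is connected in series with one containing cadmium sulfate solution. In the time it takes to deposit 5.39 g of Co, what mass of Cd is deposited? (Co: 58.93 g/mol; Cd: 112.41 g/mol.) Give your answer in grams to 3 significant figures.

n(Co) = 5.39 / 58.93 = 0.09146 mol
Co²⁺ + 2e⁻ → Co, so n(e⁻) = 2 × 0.09146 = 0.1829 mol
In series, the same 0.1829 mol of electrons flows through the second cell.
Cd²⁺ + 2e⁻ → Cd, so n(Cd) = 0.1829 / 2 = 0.09145 mol
m(Cd) = 0.09145 × 112.41 = 10.3 g

10.3 g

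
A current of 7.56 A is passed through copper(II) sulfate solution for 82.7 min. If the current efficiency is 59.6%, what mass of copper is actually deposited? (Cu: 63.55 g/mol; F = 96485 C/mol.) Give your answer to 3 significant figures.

7.36 g

Q = 7.56 × 4962 = 37510 C
n(e⁻) = 37510 / 96485 = 0.3888 mol
Cu²⁺ + 2e⁻ → Cu, so theoretical m(Cu) = 0.1944 × 63.55 = 12.35 g
Actual mass = 59.6% × 12.35 = 7.36 g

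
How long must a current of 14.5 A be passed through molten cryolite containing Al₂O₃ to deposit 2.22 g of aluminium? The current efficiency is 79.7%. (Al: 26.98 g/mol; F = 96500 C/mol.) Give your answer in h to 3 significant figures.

0.573 h

n(Al) = 2.22 / 26.98 = 0.08228 mol
Al³⁺ + 3e⁻ → Al, so n(e⁻) = 3 × 0.08228 = 0.2468 mol
Q = 0.2468 × 96500 / 0.797 = 29880 C
t = Q / I = 29880 / 14.5 = 2061 s = 0.573 h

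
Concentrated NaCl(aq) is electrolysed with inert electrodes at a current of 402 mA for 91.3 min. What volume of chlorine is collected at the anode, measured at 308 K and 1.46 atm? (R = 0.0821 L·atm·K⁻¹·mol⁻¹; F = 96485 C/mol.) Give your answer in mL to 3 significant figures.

Charge passed = 0.402 × 5478 = 2202 C
n(e⁻) = Q/F = 2202/96485 = 0.02282 mol
2Cl⁻ → Cl₂ + 2e⁻, so n(Cl₂) = 0.02282 / 2 = 0.01141 mol
V = nRT/P = 0.01141 × 0.0821 × 308 / 1.46 = 0.1976 L
= 198 mL

198 mL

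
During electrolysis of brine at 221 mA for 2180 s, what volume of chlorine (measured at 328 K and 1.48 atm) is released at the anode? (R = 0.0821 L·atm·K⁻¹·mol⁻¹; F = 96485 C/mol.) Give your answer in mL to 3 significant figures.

45.4 mL

Q = It = 0.221 × 2180 = 481.8 C
n(e⁻) = 481.8 / 96485 = 0.004994 mol
2Cl⁻ → Cl₂ + 2e⁻, so n(Cl₂) = 0.004994 / 2 = 0.002497 mol
V = nRT/P = 0.002497 × 0.0821 × 328 / 1.48 = 0.04543 L
= 45.4 mL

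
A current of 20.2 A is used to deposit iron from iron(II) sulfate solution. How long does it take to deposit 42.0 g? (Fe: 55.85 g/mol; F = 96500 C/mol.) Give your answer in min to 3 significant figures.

n(Fe) = 42.0 / 55.85 = 0.7520 mol
Fe²⁺ + 2e⁻ → Fe, so n(e⁻) = 2 × 0.7520 = 1.504 mol
Q = 1.504 × 96500 = 1.451×10^5 C
t = Q / I = 1.451×10^5 / 20.2 = 7183 s = 120 min

120 min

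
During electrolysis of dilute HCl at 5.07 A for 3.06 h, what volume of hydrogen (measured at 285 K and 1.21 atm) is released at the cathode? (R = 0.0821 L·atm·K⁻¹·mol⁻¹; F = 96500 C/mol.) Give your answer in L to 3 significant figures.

5.60 L

Q = 5.07 A × 11016 s = 55850 C
n(e⁻) = 55850 / 96500 = 0.5788 mol
2H⁺ + 2e⁻ → H₂, so n(H₂) = 0.5788 / 2 = 0.2894 mol
V = nRT/P = 0.2894 × 0.0821 × 285 / 1.21 = 5.596 L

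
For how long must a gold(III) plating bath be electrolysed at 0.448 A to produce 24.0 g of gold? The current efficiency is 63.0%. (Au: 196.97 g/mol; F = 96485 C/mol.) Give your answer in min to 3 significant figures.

n(Au) = 24.0 / 196.97 = 0.1218 mol
Au³⁺ + 3e⁻ → Au, so n(e⁻) = 3 × 0.1218 = 0.3654 mol
Q = 0.3654 × 96485 / 0.630 = 55960 C
t = Q / I = 55960 / 0.448 = 1.249×10^5 s = 2080 min

2080 min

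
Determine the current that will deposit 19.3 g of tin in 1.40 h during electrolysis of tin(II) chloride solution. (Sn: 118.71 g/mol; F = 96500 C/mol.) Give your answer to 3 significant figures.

n(Sn) = 19.3 / 118.71 = 0.1626 mol
Sn²⁺ + 2e⁻ → Sn, so n(e⁻) = 2 × 0.1626 = 0.3252 mol
Q = 0.3252 × 96500 = 31380 C
I = Q / t = 31380 / 5040 s = 6.23 A

6.23 A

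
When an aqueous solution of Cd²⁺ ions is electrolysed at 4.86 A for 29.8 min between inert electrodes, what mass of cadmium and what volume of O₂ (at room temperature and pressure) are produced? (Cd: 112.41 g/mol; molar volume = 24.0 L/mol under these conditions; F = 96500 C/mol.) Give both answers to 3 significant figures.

5.06 g Cd; 0.540 L O₂

Q = 4.86 × 1788 = 8690 C; n(e⁻) = 8690 / 96500 = 0.09005 mol
Cathode: Cd²⁺ + 2e⁻ → Cd → n(Cd) = 0.09005/2 = 0.04503 mol → 5.06 g
Anode: 2H₂O → O₂ + 4H⁺ + 4e⁻ → n(O₂) = 0.09005/4 = 0.02251 mol → 0.540 L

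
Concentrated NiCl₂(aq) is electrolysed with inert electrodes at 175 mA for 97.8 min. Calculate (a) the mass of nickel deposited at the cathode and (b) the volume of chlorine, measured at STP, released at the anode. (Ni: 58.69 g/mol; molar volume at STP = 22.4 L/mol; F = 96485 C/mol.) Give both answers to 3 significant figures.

0.312 g Ni; 0.119 L Cl₂

Q = 0.175 × 5868 = 1027 C; n(e⁻) = 1027 / 96485 = 0.01064 mol
Cathode: Ni²⁺ + 2e⁻ → Ni → n(Ni) = 0.01064/2 = 0.005320 mol → 0.312 g
Anode: 2Cl⁻ → Cl₂ + 2e⁻ → n(Cl₂) = 0.01064/2 = 0.005320 mol → 0.119 L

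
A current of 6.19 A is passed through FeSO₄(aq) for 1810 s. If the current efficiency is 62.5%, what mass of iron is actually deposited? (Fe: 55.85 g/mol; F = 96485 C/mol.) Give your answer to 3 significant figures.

Q = 6.19 × 1810 = 11200 C
n(e⁻) = 11200 / 96485 = 0.1161 mol
Fe²⁺ + 2e⁻ → Fe, so theoretical m(Fe) = 0.05805 × 55.85 = 3.242 g
Actual mass = 62.5% × 3.242 = 2.03 g

2.03 g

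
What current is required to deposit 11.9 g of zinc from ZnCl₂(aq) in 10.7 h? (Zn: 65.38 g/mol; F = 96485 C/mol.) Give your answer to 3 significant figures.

n(Zn) = 11.9 / 65.38 = 0.1820 mol
Zn²⁺ + 2e⁻ → Zn, so n(e⁻) = 2 × 0.1820 = 0.3640 mol
Q = 0.3640 × 96485 = 35120 C
I = Q / t = 35120 / 38520 s = 0.912 A

0.912 A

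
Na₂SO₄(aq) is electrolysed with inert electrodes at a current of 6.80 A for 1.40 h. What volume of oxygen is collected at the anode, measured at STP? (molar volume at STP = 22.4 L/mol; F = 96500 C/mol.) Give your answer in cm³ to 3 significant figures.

Q = It = 6.80 × 5040 = 34270 C
n(e⁻) = Q/F = 34270/96500 = 0.3551 mol
2H₂O → O₂ + 4H⁺ + 4e⁻, so n(O₂) = 0.3551 / 4 = 0.08878 mol
V = 0.08878 × 22.4 = 1.989 L
= 1990 cm³

1990 cm³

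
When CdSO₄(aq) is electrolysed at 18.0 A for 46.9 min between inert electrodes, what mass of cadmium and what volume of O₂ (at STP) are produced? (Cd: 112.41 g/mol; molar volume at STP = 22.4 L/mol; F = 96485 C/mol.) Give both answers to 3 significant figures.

29.5 g Cd; 2.94 L O₂

Q = 18.0 × 2814 = 50650 C; n(e⁻) = 50650 / 96485 = 0.5250 mol
Cathode: Cd²⁺ + 2e⁻ → Cd → n(Cd) = 0.5250/2 = 0.2625 mol → 29.5 g
Anode: 2H₂O → O₂ + 4H⁺ + 4e⁻ → n(O₂) = 0.5250/4 = 0.1313 mol → 2.94 L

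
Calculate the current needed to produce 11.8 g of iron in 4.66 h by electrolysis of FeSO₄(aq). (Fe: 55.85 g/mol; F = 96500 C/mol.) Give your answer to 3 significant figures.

n(Fe) = 11.8 / 55.85 = 0.2113 mol
Fe²⁺ + 2e⁻ → Fe, so n(e⁻) = 2 × 0.2113 = 0.4226 mol
Q = 0.4226 × 96500 = 40780 C
I = Q / t = 40780 / 16776 s = 2.43 A

2.43 A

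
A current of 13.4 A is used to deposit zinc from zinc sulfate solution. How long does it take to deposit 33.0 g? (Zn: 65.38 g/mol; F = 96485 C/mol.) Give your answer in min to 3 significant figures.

121 min

n(Zn) = 33.0 / 65.38 = 0.5047 mol
Zn²⁺ + 2e⁻ → Zn, so n(e⁻) = 2 × 0.5047 = 1.009 mol
Q = 1.009 × 96485 = 97350 C
t = Q / I = 97350 / 13.4 = 7265 s = 121 min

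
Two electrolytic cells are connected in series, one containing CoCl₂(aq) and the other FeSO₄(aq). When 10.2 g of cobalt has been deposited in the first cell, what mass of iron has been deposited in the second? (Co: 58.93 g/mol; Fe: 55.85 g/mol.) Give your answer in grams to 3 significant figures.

9.67 g

n(Co) = 10.2 / 58.93 = 0.1731 mol
Co²⁺ + 2e⁻ → Co, so n(e⁻) = 2 × 0.1731 = 0.3462 mol
The cells are in series, so the same charge (and hence the same n(e⁻) = 0.3462 mol) passes through both.
Fe²⁺ + 2e⁻ → Fe, so n(Fe) = 0.3462 / 2 = 0.1731 mol
m(Fe) = 0.1731 × 55.85 = 9.67 g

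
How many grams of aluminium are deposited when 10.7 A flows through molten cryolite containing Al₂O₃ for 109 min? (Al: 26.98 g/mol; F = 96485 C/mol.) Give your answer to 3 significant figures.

6.52 g

Q = 10.7 A × 6540 s = 69980 C
n(e⁻) = 69980 / 96485 = 0.7253 mol
Al³⁺ + 3e⁻ → Al, so n(Al) = 0.7253 / 3 = 0.2418 mol
m = 0.2418 × 26.98 = 6.52 g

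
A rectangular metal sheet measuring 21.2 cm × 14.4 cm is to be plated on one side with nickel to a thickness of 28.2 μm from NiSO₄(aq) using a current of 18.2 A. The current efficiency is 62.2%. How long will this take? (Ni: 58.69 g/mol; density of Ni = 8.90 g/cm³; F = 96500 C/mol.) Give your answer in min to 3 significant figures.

37.1 min

Plated area = 21.2 × 14.4 = 305.3 cm²
Volume = 305.3 × 28.2×10⁻⁴ cm = 0.8609 cm³
m(Ni) = 0.8609 × 8.90 = 7.662 g
n(Ni) = 7.662 / 58.69 = 0.1306 mol; n(e⁻) = 2 × 0.1306 = 0.2612 mol
Q = 0.2612 × 96500 / 0.622 = 40520 C
t = 40520 / 18.2 = 2226 s = 37.1 min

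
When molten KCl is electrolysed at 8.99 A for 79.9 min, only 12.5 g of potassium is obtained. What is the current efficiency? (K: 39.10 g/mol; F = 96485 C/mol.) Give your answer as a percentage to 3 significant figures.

Q = 8.99 × 4794 = 43100 C
n(e⁻) = 43100 / 96485 = 0.4467 mol
K⁺ + e⁻ → K, so theoretical n(K) = 0.4467 mol → 17.47 g
Efficiency = 12.5 / 17.47 = 0.7155 = 71.6%

71.6%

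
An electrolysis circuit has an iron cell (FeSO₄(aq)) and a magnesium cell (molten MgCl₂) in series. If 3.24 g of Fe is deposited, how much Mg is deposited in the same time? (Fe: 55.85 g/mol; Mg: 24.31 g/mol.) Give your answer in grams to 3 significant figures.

n(Fe) = 3.24 / 55.85 = 0.05801 mol
Fe²⁺ + 2e⁻ → Fe, so n(e⁻) = 2 × 0.05801 = 0.1160 mol
Since the cells are in series, n(e⁻) in the Mg cell is also 0.1160 mol.
Mg²⁺ + 2e⁻ → Mg, so n(Mg) = 0.1160 / 2 = 0.05800 mol
m(Mg) = 0.05800 × 24.31 = 1.41 g

1.41 g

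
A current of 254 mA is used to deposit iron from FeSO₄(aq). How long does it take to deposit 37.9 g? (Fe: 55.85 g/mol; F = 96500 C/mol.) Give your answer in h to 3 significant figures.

n(Fe) = 37.9 / 55.85 = 0.6786 mol
Fe²⁺ + 2e⁻ → Fe, so n(e⁻) = 2 × 0.6786 = 1.357 mol
Q = 1.357 × 96500 = 1.310×10^5 C
t = Q / I = 1.310×10^5 / 0.254 = 5.157×10^5 s = 143 h

143 h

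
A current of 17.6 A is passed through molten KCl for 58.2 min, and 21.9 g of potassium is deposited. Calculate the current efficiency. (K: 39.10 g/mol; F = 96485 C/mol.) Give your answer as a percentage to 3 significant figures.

Q = 17.6 × 3492 = 61460 C
n(e⁻) = 61460 / 96485 = 0.6370 mol
K⁺ + e⁻ → K, so theoretical n(K) = 0.6370 mol → 24.91 g
Efficiency = 21.9 / 24.91 = 0.8792 = 87.9%

87.9%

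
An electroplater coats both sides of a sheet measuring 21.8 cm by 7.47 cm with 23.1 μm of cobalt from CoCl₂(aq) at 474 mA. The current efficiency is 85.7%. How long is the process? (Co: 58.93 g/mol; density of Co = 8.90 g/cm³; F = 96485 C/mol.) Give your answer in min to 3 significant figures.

Plated area = 2 × 21.8 × 7.47 = 325.7 cm²
Volume = 325.7 × 23.1×10⁻⁴ cm = 0.7524 cm³
m(Co) = 0.7524 × 8.90 = 6.696 g
n(Co) = 6.696 / 58.93 = 0.1136 mol; n(e⁻) = 2 × 0.1136 = 0.2272 mol
Q = 0.2272 × 96485 / 0.857 = 25580 C
t = 25580 / 0.474 = 53970 s = 900 min

900 min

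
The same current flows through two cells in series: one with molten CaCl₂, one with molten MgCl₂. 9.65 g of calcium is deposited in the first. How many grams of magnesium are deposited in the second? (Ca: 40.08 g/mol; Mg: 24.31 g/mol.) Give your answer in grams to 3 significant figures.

n(Ca) = 9.65 / 40.08 = 0.2408 mol
Ca²⁺ + 2e⁻ → Ca, so n(e⁻) = 2 × 0.2408 = 0.4816 mol
In series, the same 0.4816 mol of electrons flows through the second cell.
Mg²⁺ + 2e⁻ → Mg, so n(Mg) = 0.4816 / 2 = 0.2408 mol
m(Mg) = 0.2408 × 24.31 = 5.85 g

5.85 g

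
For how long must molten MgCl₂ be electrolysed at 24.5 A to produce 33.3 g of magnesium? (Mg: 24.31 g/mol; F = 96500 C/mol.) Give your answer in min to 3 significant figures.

n(Mg) = 33.3 / 24.31 = 1.370 mol
Mg²⁺ + 2e⁻ → Mg, so n(e⁻) = 2 × 1.370 = 2.740 mol
Q = 2.740 × 96500 = 2.644×10^5 C
t = Q / I = 2.644×10^5 / 24.5 = 10790 s = 180 min

180 min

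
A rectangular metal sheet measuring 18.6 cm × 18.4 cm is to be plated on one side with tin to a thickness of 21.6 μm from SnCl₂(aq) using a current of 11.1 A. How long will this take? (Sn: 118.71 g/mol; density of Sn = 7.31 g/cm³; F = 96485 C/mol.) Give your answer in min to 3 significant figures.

Plated area = 18.6 × 18.4 = 342.2 cm²
Volume = 342.2 × 21.6×10⁻⁴ cm = 0.7392 cm³
m(Sn) = 0.7392 × 7.31 = 5.404 g
n(Sn) = 5.404 / 118.71 = 0.04552 mol; n(e⁻) = 2 × 0.04552 = 0.09104 mol
Q = 0.09104 × 96485 = 8784 C
t = 8784 / 11.1 = 791.4 s = 13.2 min

13.2 min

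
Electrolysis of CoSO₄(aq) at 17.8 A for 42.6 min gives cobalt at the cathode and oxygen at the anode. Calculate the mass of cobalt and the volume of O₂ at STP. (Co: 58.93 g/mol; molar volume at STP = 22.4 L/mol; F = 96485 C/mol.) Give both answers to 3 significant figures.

13.9 g Co; 2.64 L O₂

Q = 17.8 × 2556 = 45500 C; n(e⁻) = 45500 / 96485 = 0.4716 mol
Cathode: Co²⁺ + 2e⁻ → Co → n(Co) = 0.4716/2 = 0.2358 mol → 13.9 g
Anode: 2H₂O → O₂ + 4H⁺ + 4e⁻ → n(O₂) = 0.4716/4 = 0.1179 mol → 2.64 L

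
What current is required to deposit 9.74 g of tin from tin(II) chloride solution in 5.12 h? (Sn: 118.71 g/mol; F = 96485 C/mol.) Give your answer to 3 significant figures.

n(Sn) = 9.74 / 118.71 = 0.08205 mol
Sn²⁺ + 2e⁻ → Sn, so n(e⁻) = 2 × 0.08205 = 0.1641 mol
Q = 0.1641 × 96485 = 15830 C
I = Q / t = 15830 / 18432 s = 0.859 A

0.859 A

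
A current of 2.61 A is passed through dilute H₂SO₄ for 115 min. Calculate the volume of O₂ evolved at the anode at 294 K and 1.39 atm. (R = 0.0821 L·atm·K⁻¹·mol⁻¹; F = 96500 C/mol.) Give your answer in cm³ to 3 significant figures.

Q = 2.61 A × 6900 s = 18010 C
n(e⁻) = 18010 / 96500 = 0.1866 mol
2H₂O → O₂ + 4H⁺ + 4e⁻, so n(O₂) = 0.1866 / 4 = 0.04665 mol
V = nRT/P = 0.04665 × 0.0821 × 294 / 1.39 = 0.8101 L
= 810 cm³

810 cm³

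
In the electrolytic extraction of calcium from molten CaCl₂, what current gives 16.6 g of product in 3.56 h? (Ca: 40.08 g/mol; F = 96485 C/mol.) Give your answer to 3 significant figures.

n(Ca) = 16.6 / 40.08 = 0.4142 mol
Ca²⁺ + 2e⁻ → Ca, so n(e⁻) = 2 × 0.4142 = 0.8284 mol
Q = 0.8284 × 96485 = 79930 C
I = Q / t = 79930 / 12816 s = 6.24 A

6.24 A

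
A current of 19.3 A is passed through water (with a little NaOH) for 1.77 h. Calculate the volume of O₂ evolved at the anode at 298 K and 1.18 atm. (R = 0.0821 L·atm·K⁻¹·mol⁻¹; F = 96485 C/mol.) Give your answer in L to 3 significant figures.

Charge passed = 19.3 × 6372 = 1.230×10^5 C
n(e⁻) = 1.230×10^5 / 96485 = 1.275 mol
2H₂O → O₂ + 4H⁺ + 4e⁻, so n(O₂) = 1.275 / 4 = 0.3188 mol
V = nRT/P = 0.3188 × 0.0821 × 298 / 1.18 = 6.610 L

6.61 L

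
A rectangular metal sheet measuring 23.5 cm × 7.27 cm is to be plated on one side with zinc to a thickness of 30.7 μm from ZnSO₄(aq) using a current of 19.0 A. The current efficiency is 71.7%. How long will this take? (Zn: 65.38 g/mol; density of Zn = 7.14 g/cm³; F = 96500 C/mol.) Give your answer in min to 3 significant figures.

Plated area = 23.5 × 7.27 = 170.8 cm²
Volume = 170.8 × 30.7×10⁻⁴ cm = 0.5244 cm³
m(Zn) = 0.5244 × 7.14 = 3.744 g
n(Zn) = 3.744 / 65.38 = 0.05727 mol; n(e⁻) = 2 × 0.05727 = 0.1145 mol
Q = 0.1145 × 96500 / 0.717 = 15410 C
t = 15410 / 19.0 = 811.1 s = 13.5 min

13.5 min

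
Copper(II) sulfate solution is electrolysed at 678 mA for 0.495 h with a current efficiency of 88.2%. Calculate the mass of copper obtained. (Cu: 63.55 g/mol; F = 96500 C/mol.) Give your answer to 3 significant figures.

0.351 g

Q = 0.678 × 1782 = 1208 C
n(e⁻) = 1208 / 96500 = 0.01252 mol
Cu²⁺ + 2e⁻ → Cu, so theoretical m(Cu) = 0.006260 × 63.55 = 0.3978 g
Actual mass = 88.2% × 0.3978 = 0.351 g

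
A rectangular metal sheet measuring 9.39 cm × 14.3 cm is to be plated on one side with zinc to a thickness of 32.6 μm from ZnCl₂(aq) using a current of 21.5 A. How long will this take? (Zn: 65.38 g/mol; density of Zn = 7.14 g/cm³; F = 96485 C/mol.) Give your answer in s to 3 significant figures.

Plated area = 9.39 × 14.3 = 134.3 cm²
Volume = 134.3 × 32.6×10⁻⁴ cm = 0.4378 cm³
m(Zn) = 0.4378 × 7.14 = 3.126 g
n(Zn) = 3.126 / 65.38 = 0.04781 mol; n(e⁻) = 2 × 0.04781 = 0.09562 mol
Q = 0.09562 × 96485 = 9226 C
t = 9226 / 21.5 = 429.1 s

429 s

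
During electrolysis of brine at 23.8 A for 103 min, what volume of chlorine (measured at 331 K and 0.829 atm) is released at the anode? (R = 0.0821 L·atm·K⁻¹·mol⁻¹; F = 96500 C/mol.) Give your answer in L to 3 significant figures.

Charge passed = 23.8 × 6180 = 1.471×10^5 C
n(e⁻) = Q/F = 1.471×10^5/96500 = 1.524 mol
2Cl⁻ → Cl₂ + 2e⁻, so n(Cl₂) = 1.524 / 2 = 0.7620 mol
V = nRT/P = 0.7620 × 0.0821 × 331 / 0.829 = 24.98 L

25.0 L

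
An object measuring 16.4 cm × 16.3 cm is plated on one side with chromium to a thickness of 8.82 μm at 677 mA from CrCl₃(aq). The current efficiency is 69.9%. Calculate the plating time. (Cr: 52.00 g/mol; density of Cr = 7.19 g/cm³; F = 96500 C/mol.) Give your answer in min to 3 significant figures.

332 min

Plated area = 16.4 × 16.3 = 267.3 cm²
Volume = 267.3 × 8.82×10⁻⁴ cm = 0.2358 cm³
m(Cr) = 0.2358 × 7.19 = 1.695 g
n(Cr) = 1.695 / 52.00 = 0.03260 mol; n(e⁻) = 3 × 0.03260 = 0.09780 mol
Q = 0.09780 × 96500 / 0.699 = 13500 C
t = 13500 / 0.677 = 19940 s = 332 min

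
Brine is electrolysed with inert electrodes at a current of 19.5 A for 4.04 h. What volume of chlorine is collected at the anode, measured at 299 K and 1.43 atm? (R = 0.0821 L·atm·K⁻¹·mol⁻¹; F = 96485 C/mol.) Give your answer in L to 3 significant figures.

Q = It = 19.5 × 14544 = 2.836×10^5 C
n(e⁻) = 2.836×10^5 / 96485 = 2.939 mol
2Cl⁻ → Cl₂ + 2e⁻, so n(Cl₂) = 2.939 / 2 = 1.470 mol
V = nRT/P = 1.470 × 0.0821 × 299 / 1.43 = 25.23 L

25.2 L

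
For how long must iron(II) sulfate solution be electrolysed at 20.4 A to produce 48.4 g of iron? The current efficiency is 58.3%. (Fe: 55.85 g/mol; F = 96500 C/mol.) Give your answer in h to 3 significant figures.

n(Fe) = 48.4 / 55.85 = 0.8666 mol
Fe²⁺ + 2e⁻ → Fe, so n(e⁻) = 2 × 0.8666 = 1.733 mol
Q = 1.733 × 96500 / 0.583 = 2.869×10^5 C
t = Q / I = 2.869×10^5 / 20.4 = 14060 s = 3.91 h

3.91 h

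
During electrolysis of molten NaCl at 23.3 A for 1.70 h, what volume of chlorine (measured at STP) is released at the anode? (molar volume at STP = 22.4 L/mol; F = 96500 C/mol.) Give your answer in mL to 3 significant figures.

16600 mL

Q = It = 23.3 × 6120 = 1.426×10^5 C
n(e⁻) = 1.426×10^5 / 96500 = 1.478 mol
2Cl⁻ → Cl₂ + 2e⁻, so n(Cl₂) = 1.478 / 2 = 0.7390 mol
V = 0.7390 × 22.4 = 16.55 L
= 16600 mL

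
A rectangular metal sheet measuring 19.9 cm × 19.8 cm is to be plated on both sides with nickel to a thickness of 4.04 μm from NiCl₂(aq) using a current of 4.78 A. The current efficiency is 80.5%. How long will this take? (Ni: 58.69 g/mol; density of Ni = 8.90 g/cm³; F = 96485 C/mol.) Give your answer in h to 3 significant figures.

Plated area = 2 × 19.9 × 19.8 = 788.0 cm²
Volume = 788.0 × 4.04×10⁻⁴ cm = 0.3184 cm³
m(Ni) = 0.3184 × 8.90 = 2.834 g
n(Ni) = 2.834 / 58.69 = 0.04829 mol; n(e⁻) = 2 × 0.04829 = 0.09658 mol
Q = 0.09658 × 96485 / 0.805 = 11580 C
t = 11580 / 4.78 = 2423 s = 0.673 h

0.673 h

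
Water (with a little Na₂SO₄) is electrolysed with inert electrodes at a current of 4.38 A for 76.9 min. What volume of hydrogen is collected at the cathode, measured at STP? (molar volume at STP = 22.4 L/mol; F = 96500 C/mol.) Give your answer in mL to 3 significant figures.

2350 mL

Q = 4.38 A × 4614 s = 20210 C
n(e⁻) = 20210 / 96500 = 0.2094 mol
2H⁺ + 2e⁻ → H₂, so n(H₂) = 0.2094 / 2 = 0.1047 mol
V = 0.1047 × 22.4 = 2.345 L
= 2350 mL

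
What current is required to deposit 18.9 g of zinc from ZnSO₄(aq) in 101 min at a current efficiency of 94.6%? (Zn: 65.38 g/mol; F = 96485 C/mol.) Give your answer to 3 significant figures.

9.73 A

n(Zn) = 18.9 / 65.38 = 0.2891 mol
Zn²⁺ + 2e⁻ → Zn, so n(e⁻) = 2 × 0.2891 = 0.5782 mol
Q = 0.5782 × 96485 / 0.946 = 58970 C
I = Q / t = 58970 / 6060 s = 9.73 A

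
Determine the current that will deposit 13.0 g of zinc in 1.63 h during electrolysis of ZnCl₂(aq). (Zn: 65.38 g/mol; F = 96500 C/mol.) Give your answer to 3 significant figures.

6.54 A

n(Zn) = 13.0 / 65.38 = 0.1988 mol
Zn²⁺ + 2e⁻ → Zn, so n(e⁻) = 2 × 0.1988 = 0.3976 mol
Q = 0.3976 × 96500 = 38370 C
I = Q / t = 38370 / 5868 s = 6.54 A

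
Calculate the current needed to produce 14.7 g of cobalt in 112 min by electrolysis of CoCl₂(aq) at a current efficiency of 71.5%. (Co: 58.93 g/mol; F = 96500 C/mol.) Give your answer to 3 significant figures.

10.0 A

n(Co) = 14.7 / 58.93 = 0.2494 mol
Co²⁺ + 2e⁻ → Co, so n(e⁻) = 2 × 0.2494 = 0.4988 mol
Q = 0.4988 × 96500 / 0.715 = 67320 C
I = Q / t = 67320 / 6720 s = 10.0 A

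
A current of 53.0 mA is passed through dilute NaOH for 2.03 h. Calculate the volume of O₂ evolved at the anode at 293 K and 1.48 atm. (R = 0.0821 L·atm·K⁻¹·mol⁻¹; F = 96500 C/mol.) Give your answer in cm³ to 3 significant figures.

Q = 0.0530 A × 7308 s = 387.3 C
Moles of electrons = 387.3 / 96500 = 0.004013 mol
2H₂O → O₂ + 4H⁺ + 4e⁻, so n(O₂) = 0.004013 / 4 = 0.001003 mol
V = nRT/P = 0.001003 × 0.0821 × 293 / 1.48 = 0.01630 L
= 16.3 cm³

16.3 cm³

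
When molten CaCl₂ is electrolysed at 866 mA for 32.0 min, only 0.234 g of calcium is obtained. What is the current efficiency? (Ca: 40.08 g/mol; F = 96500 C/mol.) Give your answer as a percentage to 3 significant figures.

Q = 0.866 × 1920 = 1663 C
n(e⁻) = 1663 / 96500 = 0.01723 mol
Ca²⁺ + 2e⁻ → Ca, so theoretical n(Ca) = 0.008615 mol → 0.3453 g
Efficiency = 0.234 / 0.3453 = 0.6777 = 67.8%

67.8%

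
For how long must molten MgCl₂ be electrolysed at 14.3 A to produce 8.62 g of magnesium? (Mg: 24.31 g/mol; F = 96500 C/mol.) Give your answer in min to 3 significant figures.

n(Mg) = 8.62 / 24.31 = 0.3546 mol
Mg²⁺ + 2e⁻ → Mg, so n(e⁻) = 2 × 0.3546 = 0.7092 mol
Q = 0.7092 × 96500 = 68440 C
t = Q / I = 68440 / 14.3 = 4786 s = 79.8 min

79.8 min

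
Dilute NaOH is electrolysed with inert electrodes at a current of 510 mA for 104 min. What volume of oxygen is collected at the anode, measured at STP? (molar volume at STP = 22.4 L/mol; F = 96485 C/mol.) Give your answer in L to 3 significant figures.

Q = 0.510 A × 6240 s = 3182 C
n(e⁻) = 3182 / 96485 = 0.03298 mol
2H₂O → O₂ + 4H⁺ + 4e⁻, so n(O₂) = 0.03298 / 4 = 0.008245 mol
V = 0.008245 × 22.4 = 0.1847 L

0.185 L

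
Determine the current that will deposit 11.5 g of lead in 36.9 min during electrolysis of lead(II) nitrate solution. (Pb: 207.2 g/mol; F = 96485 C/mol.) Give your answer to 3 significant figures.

n(Pb) = 11.5 / 207.2 = 0.05550 mol
Pb²⁺ + 2e⁻ → Pb, so n(e⁻) = 2 × 0.05550 = 0.1110 mol
Q = 0.1110 × 96485 = 10710 C
I = Q / t = 10710 / 2214 s = 4.84 A

4.84 A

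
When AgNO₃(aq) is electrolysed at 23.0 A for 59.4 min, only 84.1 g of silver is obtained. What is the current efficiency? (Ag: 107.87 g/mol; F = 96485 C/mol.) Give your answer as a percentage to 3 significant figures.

Q = 23.0 × 3564 = 81970 C
n(e⁻) = 81970 / 96485 = 0.8496 mol
Ag⁺ + e⁻ → Ag, so theoretical n(Ag) = 0.8496 mol → 91.65 g
Efficiency = 84.1 / 91.65 = 0.9176 = 91.8%

91.8%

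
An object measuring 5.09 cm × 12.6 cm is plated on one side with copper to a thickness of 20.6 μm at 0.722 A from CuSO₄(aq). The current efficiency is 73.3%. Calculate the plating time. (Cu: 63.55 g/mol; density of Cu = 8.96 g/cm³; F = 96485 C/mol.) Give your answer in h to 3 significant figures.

1.89 h

Plated area = 5.09 × 12.6 = 64.13 cm²
Volume = 64.13 × 20.6×10⁻⁴ cm = 0.1321 cm³
m(Cu) = 0.1321 × 8.96 = 1.184 g
n(Cu) = 1.184 / 63.55 = 0.01863 mol; n(e⁻) = 2 × 0.01863 = 0.03726 mol
Q = 0.03726 × 96485 / 0.733 = 4905 C
t = 4905 / 0.722 = 6794 s = 1.89 h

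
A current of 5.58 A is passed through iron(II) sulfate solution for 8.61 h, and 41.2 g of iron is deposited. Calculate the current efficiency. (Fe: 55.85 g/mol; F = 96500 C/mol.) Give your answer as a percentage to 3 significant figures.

82.3%

Q = 5.58 × 30996 = 1.730×10^5 C
n(e⁻) = 1.730×10^5 / 96500 = 1.793 mol
Fe²⁺ + 2e⁻ → Fe, so theoretical n(Fe) = 0.8965 mol → 50.07 g
Efficiency = 41.2 / 50.07 = 0.8228 = 82.3%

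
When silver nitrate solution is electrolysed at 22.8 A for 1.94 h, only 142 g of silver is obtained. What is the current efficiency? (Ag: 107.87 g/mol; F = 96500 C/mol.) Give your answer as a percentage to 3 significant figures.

79.8%

Q = 22.8 × 6984 = 1.592×10^5 C
n(e⁻) = 1.592×10^5 / 96500 = 1.650 mol
Ag⁺ + e⁻ → Ag, so theoretical n(Ag) = 1.650 mol → 178.0 g
Efficiency = 142 / 178.0 = 0.7978 = 79.8%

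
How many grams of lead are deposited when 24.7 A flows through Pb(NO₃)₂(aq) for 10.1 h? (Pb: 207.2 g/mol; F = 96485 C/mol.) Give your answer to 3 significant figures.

964 g

Q = It = 24.7 × 36360 = 8.981×10^5 C
n(e⁻) = Q/F = 8.981×10^5/96485 = 9.308 mol
Pb²⁺ + 2e⁻ → Pb, so n(Pb) = 9.308 / 2 = 4.654 mol
m = 4.654 × 207.2 = 964 g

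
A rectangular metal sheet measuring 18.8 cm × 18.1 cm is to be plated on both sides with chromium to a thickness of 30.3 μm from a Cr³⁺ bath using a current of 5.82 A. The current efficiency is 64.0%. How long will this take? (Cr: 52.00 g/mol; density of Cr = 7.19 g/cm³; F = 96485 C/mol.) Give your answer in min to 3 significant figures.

Plated area = 2 × 18.8 × 18.1 = 680.6 cm²
Volume = 680.6 × 30.3×10⁻⁴ cm = 2.062 cm³
m(Cr) = 2.062 × 7.19 = 14.83 g
n(Cr) = 14.83 / 52.00 = 0.2852 mol; n(e⁻) = 3 × 0.2852 = 0.8556 mol
Q = 0.8556 × 96485 / 0.640 = 1.290×10^5 C
t = 1.290×10^5 / 5.82 = 22160 s = 369 min

369 min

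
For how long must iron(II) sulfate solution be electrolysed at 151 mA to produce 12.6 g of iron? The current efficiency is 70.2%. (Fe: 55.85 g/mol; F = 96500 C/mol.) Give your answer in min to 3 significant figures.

n(Fe) = 12.6 / 55.85 = 0.2256 mol
Fe²⁺ + 2e⁻ → Fe, so n(e⁻) = 2 × 0.2256 = 0.4512 mol
Q = 0.4512 × 96500 / 0.702 = 62020 C
t = Q / I = 62020 / 0.151 = 4.107×10^5 s = 6850 min

6850 min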